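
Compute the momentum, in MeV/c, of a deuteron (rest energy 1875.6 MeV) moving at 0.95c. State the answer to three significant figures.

With β = 0.95, γ = 1/√(1 − 0.95²) = 1/√0.0975 = 3.2026.
Momentum: p = γβ·mc = 3.2026 × 0.95 × 1875.6 MeV/c = 5710 MeV/c.

5710 MeV/c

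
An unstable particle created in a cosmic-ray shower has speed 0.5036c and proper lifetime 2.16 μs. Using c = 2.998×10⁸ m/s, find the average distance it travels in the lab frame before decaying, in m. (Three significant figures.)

γ = 1/√(1 − β²) = 1/√(1 − 0.25361296) = 1/√0.74638704 = 1/0.863937 = 1.1575.
Lab-frame lifetime: Δt = γτ = 1.1575 × 2.16 μs = 2.5002 μs.
Distance: d = vΔt = 0.5036 × 2.998×10⁸ m/s × 2.5002×10^-6 s = 377 m.

377 m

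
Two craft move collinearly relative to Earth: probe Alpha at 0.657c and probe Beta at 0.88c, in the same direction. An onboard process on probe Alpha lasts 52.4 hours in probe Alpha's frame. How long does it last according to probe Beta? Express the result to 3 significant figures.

61.7 hours

Transform probe Alpha's velocity into probe Beta's frame: (0.657 − 0.88)/(1 − 0.657·0.88) = −0.223/0.42184, so the relative speed is 0.52864c.
γ for this relative speed: γ = 1/√(1 − 0.27946) = 1.1781.
The clock on probe Alpha records proper time, so probe Beta measures Δt = γΔτ = 1.1781 × 52.4 = 61.7 hours.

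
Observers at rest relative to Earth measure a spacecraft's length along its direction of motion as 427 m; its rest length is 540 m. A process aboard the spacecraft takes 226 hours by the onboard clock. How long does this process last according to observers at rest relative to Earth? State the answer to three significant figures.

286 hours

γ = L₀/L = 540/427 = 1.26464.
The same γ dilates the second interval: 1.26464 × 226 hours = 286 hours.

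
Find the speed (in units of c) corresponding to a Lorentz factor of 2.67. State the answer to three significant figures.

β = √(1 − 1/γ²) = √(1 − 1/7.1289) = √0.859726 = 0.927.

0.927c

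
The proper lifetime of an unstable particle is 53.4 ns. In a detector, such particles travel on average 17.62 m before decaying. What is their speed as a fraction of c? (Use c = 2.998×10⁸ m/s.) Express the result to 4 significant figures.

0.7401c

d = βγcτ ⇒ βγ = d/(cτ) = 17.62 m / (16.00932 m) = 1.1006.
β = (βγ)/√(1+(βγ)²) = 1.1006/√2.21132 = 0.7401.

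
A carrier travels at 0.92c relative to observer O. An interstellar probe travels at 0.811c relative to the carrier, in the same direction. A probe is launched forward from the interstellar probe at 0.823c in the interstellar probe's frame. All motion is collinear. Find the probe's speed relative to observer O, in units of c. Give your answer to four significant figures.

Compose velocities in two stages. Stage 1 (into S'): u₁ = (0.823+0.811)/(1+0.823×0.811) = 0.97994.
Stage 2 (into S): u = (0.97994+0.92)/(1+0.97994×0.92) = 0.99916, so the speed is 0.9992c.

0.9992c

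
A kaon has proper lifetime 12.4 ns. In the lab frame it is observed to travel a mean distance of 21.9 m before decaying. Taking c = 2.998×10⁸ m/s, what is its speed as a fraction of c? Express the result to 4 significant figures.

Let x = d/(cτ) = 21.90 m / (2.998×10⁸ m/s × 1.240×10^-8 s) = 5.891. Since d = βγcτ, x = βγ = β/√(1−β²).
Solving: β² = x²/(1+x²) = 34.7039/35.7039 = 0.971992, so β = 0.9859.

0.9859c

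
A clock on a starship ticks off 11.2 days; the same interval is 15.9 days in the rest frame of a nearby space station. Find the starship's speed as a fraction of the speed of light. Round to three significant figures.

γ = Δt/Δτ = 15.9/11.2 = 1.4196.
β = √(1 − 1/γ²) = √(1 − 0.496213) = √0.503787 = 0.710.

0.710c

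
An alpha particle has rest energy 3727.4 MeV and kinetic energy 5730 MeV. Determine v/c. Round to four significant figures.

K = (γ−1)mc², so γ = 1 + 5730/3727.4 = 2.5373.
Then v/c = √(1 − γ⁻²) = √(1 − 0.15533) = √0.84467 = 0.9191.

0.9191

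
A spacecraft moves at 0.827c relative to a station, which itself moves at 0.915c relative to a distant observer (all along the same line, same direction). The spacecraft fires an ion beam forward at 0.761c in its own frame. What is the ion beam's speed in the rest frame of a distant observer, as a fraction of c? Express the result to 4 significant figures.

0.9989c

Apply u = (u'+v)/(1+u'v) twice. Ion beam in the station frame: (0.761+0.827)/(1+0.761·0.827) = 1.588/1.629347 = 0.97462c.
That velocity, transformed to the rest frame of a distant observer: (0.97462+0.915)/(1+0.97462·0.915) = 1.88962/1.8917773 = 0.99886c.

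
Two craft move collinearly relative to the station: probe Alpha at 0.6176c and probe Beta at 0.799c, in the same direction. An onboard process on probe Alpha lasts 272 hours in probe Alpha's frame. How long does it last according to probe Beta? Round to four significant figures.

Transform probe Alpha's velocity into probe Beta's frame: (0.6176 − 0.799)/(1 − 0.6176·0.799) = −0.1814/0.5065376, so the relative speed is 0.35812c.
γ for this relative speed: γ = 1/√(1 − 0.12825) = 1.071.
Probe Alpha's interval is proper; time dilation gives Δt_B = γΔτ = 1.071 × 272 hours = 291.3 hours.

291.3 hours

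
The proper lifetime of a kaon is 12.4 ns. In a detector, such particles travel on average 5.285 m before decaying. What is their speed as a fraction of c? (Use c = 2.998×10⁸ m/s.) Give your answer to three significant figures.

0.818c

Let x = d/(cτ) = 5.285 m / (2.998×10⁸ m/s × 1.240×10^-8 s) = 1.4216. Since d = βγcτ, x = βγ = β/√(1−β²).
Solving: β² = x²/(1+x²) = 2.02095/3.02095 = 0.668978, so β = 0.818.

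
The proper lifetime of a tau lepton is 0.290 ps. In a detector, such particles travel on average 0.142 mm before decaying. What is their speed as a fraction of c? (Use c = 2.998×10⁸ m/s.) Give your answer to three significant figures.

0.853c

Let x = d/(cτ) = 1.420×10^-4 m / (2.998×10⁸ m/s × 2.900×10^-13 s) = 1.6333. Since d = βγcτ, x = βγ = β/√(1−β²).
Solving: β² = x²/(1+x²) = 2.66767/3.66767 = 0.727347, so β = 0.853.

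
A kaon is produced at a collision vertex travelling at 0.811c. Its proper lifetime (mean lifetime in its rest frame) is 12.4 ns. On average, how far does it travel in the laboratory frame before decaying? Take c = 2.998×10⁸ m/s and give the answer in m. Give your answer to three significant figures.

Lorentz factor: γ = (1 − 0.657721)^(−1/2) = 1.7093.
Lab-frame lifetime: Δt = γτ = 1.7093 × 12.4 ns = 21.195 ns.
Distance: d = vΔt = 0.811 × 2.998×10⁸ m/s × 2.1195×10^-8 s = 5.15 m.

5.15 m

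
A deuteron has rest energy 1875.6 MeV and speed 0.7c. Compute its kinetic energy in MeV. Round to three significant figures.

Lorentz factor: γ = (1 − 0.49)^(−1/2) = 1.40028.
Kinetic energy: K = (γ − 1)mc² = (1.40028 − 1) × 1875.6 MeV = 0.40028 × 1875.6 = 751 MeV.

751 MeV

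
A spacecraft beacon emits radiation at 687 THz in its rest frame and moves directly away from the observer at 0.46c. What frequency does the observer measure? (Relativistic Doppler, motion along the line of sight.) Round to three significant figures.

Relativistic Doppler (source moving away): f_obs = f_src · √((1−β)/(1+β)).
With β = 0.46: factor = √(0.54/1.46) = 0.60816.
f_obs = 687 × 0.60816 = 418 THz.

418 THz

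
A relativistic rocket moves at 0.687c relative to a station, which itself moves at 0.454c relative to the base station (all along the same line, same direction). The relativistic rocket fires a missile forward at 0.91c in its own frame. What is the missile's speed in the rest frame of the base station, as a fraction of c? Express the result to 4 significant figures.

0.9935c

First combine the missile and relativistic rocket (S''→S'): u₁ = (0.91 + 0.687)/(1 + 0.91×0.687) = 1.597/1.62517 = 0.98267.
Then combine with the station (S'→S): u = (0.98267 + 0.454)/(1 + 0.98267×0.454) = 1.43667/1.44613218 = 0.99346.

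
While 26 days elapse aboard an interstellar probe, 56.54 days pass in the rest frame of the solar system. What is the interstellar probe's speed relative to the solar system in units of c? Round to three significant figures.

γ = Δt/Δτ = 56.54/26 = 2.1746.
β = √(1 − 1/γ²) = √(1 − 0.211466) = √0.788534 = 0.888.

0.888c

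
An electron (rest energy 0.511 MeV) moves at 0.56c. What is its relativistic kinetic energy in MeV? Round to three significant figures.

γ = 1/√(1 − β²) = 1/√(1 − 0.3136) = 1/√0.6864 = 1/0.828493 = 1.20701.
Kinetic energy: K = (γ − 1)mc² = (1.20701 − 1) × 0.511 MeV = 0.20701 × 0.511 = 0.106 MeV.

0.106 MeV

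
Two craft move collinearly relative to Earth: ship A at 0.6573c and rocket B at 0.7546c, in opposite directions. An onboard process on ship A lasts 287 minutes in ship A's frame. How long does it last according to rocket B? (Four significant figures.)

868.2 minutes

Speed of ship A in rocket B's frame: u = (v_A + v_B)/(1 + v_A v_B/c²) = (0.6573 + 0.7546)/(1 + 0.6573×0.7546) = 1.4119/1.49599858 = 0.94378; |u| = 0.94378c.
γ for this relative speed: γ = 1/√(1 − 0.890721) = 3.025.
The clock on ship A records proper time, so rocket B measures Δt = γΔτ = 3.025 × 287 = 868.2 minutes.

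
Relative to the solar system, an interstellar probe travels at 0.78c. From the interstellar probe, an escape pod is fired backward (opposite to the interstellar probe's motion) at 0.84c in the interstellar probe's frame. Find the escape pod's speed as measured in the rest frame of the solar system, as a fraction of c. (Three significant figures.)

0.174c

Relativistic velocity addition: u = (u' + v)/(1 + u'v/c²), with u' = −0.84c and v = 0.78c.
Numerator: −0.84 + 0.78 = −0.06. Denominator: 1 + (−0.84)(0.78) = 0.3448.
u = −0.06/0.3448 = −0.17401, so the speed is 0.174c.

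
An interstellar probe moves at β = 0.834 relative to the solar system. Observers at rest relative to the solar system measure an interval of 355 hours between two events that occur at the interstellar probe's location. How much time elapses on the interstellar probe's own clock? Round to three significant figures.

β² = 0.695556, so γ = 1/√0.304444 = 1.8124.
The moving clock records proper time: Δτ = Δt/γ = 355/1.8124 = 196 hours.

196 hours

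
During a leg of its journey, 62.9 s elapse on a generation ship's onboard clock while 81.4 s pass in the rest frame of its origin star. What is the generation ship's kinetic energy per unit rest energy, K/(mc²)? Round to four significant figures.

0.2941

γ = Δt/Δτ = 81.4/62.9 = 1.29412.
Since K = (γ−1)mc², K/(mc²) = 1.29412 − 1 = 0.2941.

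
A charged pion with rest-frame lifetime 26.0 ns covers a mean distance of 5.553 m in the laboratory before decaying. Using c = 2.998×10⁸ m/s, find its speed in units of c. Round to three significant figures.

0.580c

Let x = d/(cτ) = 5.553 m / (2.998×10⁸ m/s × 2.600×10^-8 s) = 0.7124. Since d = βγcτ, x = βγ = β/√(1−β²).
Solving: β² = x²/(1+x²) = 0.507514/1.507514 = 0.336656, so β = 0.580.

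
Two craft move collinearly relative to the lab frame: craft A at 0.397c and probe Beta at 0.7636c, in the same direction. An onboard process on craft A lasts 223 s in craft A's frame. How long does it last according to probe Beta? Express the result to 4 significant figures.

262.2 s

Speed of craft A in probe Beta's frame: u = (v_A − v_B)/(1 − v_A v_B/c²) = (0.397 − 0.7636)/(1 − 0.397×0.7636) = −0.3666/0.6968508 = −0.52608; |u| = 0.52608c.
γ for this relative speed: γ = 1/√(1 − 0.27676) = 1.1759.
The clock on craft A records proper time, so probe Beta measures Δt = γΔτ = 1.1759 × 223 = 262.2 s.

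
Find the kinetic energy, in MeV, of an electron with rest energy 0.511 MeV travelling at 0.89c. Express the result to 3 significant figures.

0.610 MeV

β² = 0.7921, so γ = 1/√0.2079 = 2.1932.
Kinetic energy: K = (γ − 1)mc² = (2.1932 − 1) × 0.511 MeV = 1.1932 × 0.511 = 0.610 MeV.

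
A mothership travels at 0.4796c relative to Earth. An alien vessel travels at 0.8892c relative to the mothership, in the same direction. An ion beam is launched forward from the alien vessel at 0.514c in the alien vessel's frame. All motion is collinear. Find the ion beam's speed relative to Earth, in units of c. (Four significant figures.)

0.9868c

First combine the ion beam and alien vessel (S''→S'): u₁ = (0.514 + 0.8892)/(1 + 0.514×0.8892) = 1.4032/1.4570488 = 0.96304.
Then combine with the mothership (S'→S): u = (0.96304 + 0.4796)/(1 + 0.96304×0.4796) = 1.44264/1.461873984 = 0.98684.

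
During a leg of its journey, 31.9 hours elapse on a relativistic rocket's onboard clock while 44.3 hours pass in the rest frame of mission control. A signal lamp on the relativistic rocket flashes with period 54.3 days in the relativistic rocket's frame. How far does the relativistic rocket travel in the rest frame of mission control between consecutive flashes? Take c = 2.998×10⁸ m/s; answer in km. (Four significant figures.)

The time-dilation ratio gives γ = 44.3/31.9 = 1.38871.
β = √(1 − 1/γ²) = 0.69388. Lab-frame period = γτ = 1.38871×54.3 days = 75.407 days. Distance = βc × γτ = 0.69388 × 2.998×10⁸ m/s × 6515164.8 s = 1.3553×10^15 m = 1.355×10^12 km.

1.355×10^12 km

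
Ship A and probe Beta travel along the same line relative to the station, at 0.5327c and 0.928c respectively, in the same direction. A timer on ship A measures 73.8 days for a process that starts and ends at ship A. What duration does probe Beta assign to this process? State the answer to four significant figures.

Transform ship A's velocity into probe Beta's frame: (0.5327 − 0.928)/(1 − 0.5327·0.928) = −0.3953/0.5056544, so the relative speed is 0.78176c.
γ for this relative speed: γ = 1/√(1 − 0.611149) = 1.6036.
The clock on ship A records proper time, so probe Beta measures Δt = γΔτ = 1.6036 × 73.8 = 118.3 days.

118.3 days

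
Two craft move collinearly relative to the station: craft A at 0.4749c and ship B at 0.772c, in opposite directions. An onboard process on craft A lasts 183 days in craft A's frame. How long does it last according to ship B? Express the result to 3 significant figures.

Speed of craft A in ship B's frame: u = (v_A + v_B)/(1 + v_A v_B/c²) = (0.4749 + 0.772)/(1 + 0.4749×0.772) = 1.2469/1.3666228 = 0.9124; |u| = 0.9124c.
γ for this relative speed: γ = 1/√(1 − 0.832474) = 2.4432.
The clock on craft A records proper time, so ship B measures Δt = γΔτ = 2.4432 × 183 = 447 days.

447 days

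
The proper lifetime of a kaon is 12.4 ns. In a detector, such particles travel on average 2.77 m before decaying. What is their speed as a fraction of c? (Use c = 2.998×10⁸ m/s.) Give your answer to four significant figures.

d = βγcτ ⇒ βγ = d/(cτ) = 2.770 m / (3.71752 m) = 0.74512.
β = (βγ)/√(1+(βγ)²) = 0.74512/√1.555204 = 0.5975.

0.5975c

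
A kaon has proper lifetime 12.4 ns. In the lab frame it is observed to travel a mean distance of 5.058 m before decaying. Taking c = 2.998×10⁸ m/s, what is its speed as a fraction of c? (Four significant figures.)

Let x = d/(cτ) = 5.058 m / (2.998×10⁸ m/s × 1.240×10^-8 s) = 1.3606. Since d = βγcτ, x = βγ = β/√(1−β²).
Solving: β² = x²/(1+x²) = 1.85123/2.85123 = 0.649274, so β = 0.8058.

0.8058c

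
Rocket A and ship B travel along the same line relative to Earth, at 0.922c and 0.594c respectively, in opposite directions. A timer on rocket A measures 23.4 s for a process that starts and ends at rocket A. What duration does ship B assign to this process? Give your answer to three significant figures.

116 s

The velocity of rocket A relative to ship B is (0.922 + 0.594)c / (1 + 0.922×0.594) = 0.97954c; relative speed 0.97954c.
At |u| = 0.97954c, γ = (1 − 0.959499)^(−1/2) = 4.969.
The clock on rocket A records proper time, so ship B measures Δt = γΔτ = 4.969 × 23.4 = 116 s.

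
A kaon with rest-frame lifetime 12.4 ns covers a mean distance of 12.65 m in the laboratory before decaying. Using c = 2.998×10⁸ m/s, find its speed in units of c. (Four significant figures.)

0.9594c

Let x = d/(cτ) = 12.65 m / (2.998×10⁸ m/s × 1.240×10^-8 s) = 3.4028. Since d = βγcτ, x = βγ = β/√(1−β²).
Solving: β² = x²/(1+x²) = 11.579/12.579 = 0.920502, so β = 0.9594.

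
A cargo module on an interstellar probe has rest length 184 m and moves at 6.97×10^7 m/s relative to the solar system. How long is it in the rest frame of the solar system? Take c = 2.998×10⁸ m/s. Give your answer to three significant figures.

β = v/c = (6.97×10^7 m/s)/(2.998×10⁸ m/s) = 0.232488.
γ = 1/√(1 − β²) = 1/√(1 − 0.05405067) = 1/√0.9459493 = 1/0.972599 = 1.0282.
Along the direction of motion the measured length is L₀/γ = 184/1.0282 = 179 m.

179 m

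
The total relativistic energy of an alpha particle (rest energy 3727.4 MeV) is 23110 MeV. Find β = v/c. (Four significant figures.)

γ = E/(mc²) = 23110/3727.4 = 6.2.
β = √(1 − 1/γ²) = √(1 − 0.0260146) = √0.9739854 = 0.9869.

0.9869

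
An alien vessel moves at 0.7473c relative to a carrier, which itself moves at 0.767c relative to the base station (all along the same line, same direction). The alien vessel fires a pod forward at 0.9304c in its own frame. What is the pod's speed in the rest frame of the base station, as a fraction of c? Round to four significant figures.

Compose velocities in two stages. Stage 1 (into S'): u₁ = (0.9304+0.7473)/(1+0.9304×0.7473) = 0.98963.
Stage 2 (into S): u = (0.98963+0.767)/(1+0.98963×0.767) = 0.99863, so the speed is 0.9986c.

0.9986c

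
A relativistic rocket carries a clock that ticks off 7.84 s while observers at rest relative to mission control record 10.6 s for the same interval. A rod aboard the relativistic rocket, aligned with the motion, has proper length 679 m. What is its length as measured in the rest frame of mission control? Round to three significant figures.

502 m

The time-dilation ratio gives γ = 10.6/7.84 = 1.35204.
The rod contracts by the same γ: 679 m / 1.35204 = 502 m.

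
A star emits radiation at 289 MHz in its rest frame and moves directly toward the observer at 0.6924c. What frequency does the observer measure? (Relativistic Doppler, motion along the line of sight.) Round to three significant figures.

678 MHz

Relativistic Doppler (source moving toward): f_obs = f_src · √((1+β)/(1−β)).
With β = 0.6924: factor = √(1.6924/0.3076) = 2.3456.
f_obs = 289 × 2.3456 = 678 MHz.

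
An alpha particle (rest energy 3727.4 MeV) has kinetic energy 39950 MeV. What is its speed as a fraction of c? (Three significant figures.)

0.996c

K = (γ−1)mc², so γ = 1 + 39950/3727.4 = 11.718.
Then v/c = √(1 − γ⁻²) = √(1 − 0.00728271) = √0.99271729 = 0.996.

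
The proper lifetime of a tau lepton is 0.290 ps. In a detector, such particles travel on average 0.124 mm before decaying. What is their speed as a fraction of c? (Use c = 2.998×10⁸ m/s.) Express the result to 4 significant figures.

0.8188c

Lab distance = (lab lifetime)·v = γτ·βc, so βγ = d/(cτ) = 1.240×10^-4/(2.998×10⁸ × 2.900×10^-13) = 1.4262.
With βγ = 1.4262: γ² = 1 + (βγ)² = 3.03405, and β = (βγ)/γ = 1.4262/1.74185 = 0.8188.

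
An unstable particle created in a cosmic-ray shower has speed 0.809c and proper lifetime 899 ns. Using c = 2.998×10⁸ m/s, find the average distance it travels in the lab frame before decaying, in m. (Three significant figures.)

371 m

β² = 0.654481, so γ = 1/√0.345519 = 1.7012.
Lab-frame lifetime: Δt = γτ = 1.7012 × 899 ns = 1529.4 ns.
Distance: d = vΔt = 0.809 × 2.998×10⁸ m/s × 1.5294×10^-6 s = 371 m.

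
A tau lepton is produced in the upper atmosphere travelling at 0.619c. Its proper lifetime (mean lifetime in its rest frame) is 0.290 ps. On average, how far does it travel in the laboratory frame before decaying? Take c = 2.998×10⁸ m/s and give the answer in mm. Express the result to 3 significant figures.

0.0685 mm

γ = 1/√(1 − β²) = 1/√(1 − 0.383161) = 1/√0.616839 = 1/0.785391 = 1.2733.
Lab-frame lifetime: Δt = γτ = 1.2733 × 0.290 ps = 0.36926 ps.
Distance: d = vΔt = 0.619 × 2.998×10⁸ m/s × 3.6926×10^-13 s = 6.85×10^-5 m = 0.0685 mm.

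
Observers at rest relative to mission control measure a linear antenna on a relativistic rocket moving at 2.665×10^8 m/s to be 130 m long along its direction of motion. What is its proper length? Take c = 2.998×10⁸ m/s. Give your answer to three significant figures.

β = v/c = (2.665×10^8 m/s)/(2.998×10⁸ m/s) = 0.888926.
β² = 0.7901894, so γ = 1/√0.2098106 = 2.1832.
Proper length: L₀ = γ·L = 2.1832 × 130 = 284 m.

284 m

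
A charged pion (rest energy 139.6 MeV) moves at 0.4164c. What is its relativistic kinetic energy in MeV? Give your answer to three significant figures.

β² = 0.17338896, so γ = 1/√0.82661104 = 1.09989.
Kinetic energy: K = (γ − 1)mc² = (1.09989 − 1) × 139.6 MeV = 0.09989 × 139.6 = 13.9 MeV.

13.9 MeV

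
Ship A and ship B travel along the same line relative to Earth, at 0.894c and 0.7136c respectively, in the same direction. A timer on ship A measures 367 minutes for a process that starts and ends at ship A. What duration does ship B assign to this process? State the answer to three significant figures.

423 minutes

Transform ship A's velocity into ship B's frame: (0.894 − 0.7136)/(1 − 0.894·0.7136) = 0.1804/0.3620416, so the relative speed is 0.49829c.
At |u| = 0.49829c, γ = (1 − 0.248293)^(−1/2) = 1.1534.
Ship A's interval is proper; time dilation gives Δt_B = γΔτ = 1.1534 × 367 minutes = 423 minutes.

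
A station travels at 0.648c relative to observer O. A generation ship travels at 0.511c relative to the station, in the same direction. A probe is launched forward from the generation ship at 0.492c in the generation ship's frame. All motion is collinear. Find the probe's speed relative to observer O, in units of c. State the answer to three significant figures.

0.954c

Apply u = (u'+v)/(1+u'v) twice. Probe in the station frame: (0.492+0.511)/(1+0.492·0.511) = 1.003/1.251412 = 0.80149c.
That velocity, transformed to the rest frame of observer O: (0.80149+0.648)/(1+0.80149·0.648) = 1.44949/1.51936552 = 0.95401c.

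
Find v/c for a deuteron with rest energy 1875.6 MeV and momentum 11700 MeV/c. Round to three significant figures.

0.987

pc/(mc²) = 11700/1875.6 = 6.238 = βγ = β/√(1−β²).
So β² = x²/(1 + x²) with x = 6.238: x² = 38.9126, β² = 38.9126/39.9126 = 0.974945, β = 0.987.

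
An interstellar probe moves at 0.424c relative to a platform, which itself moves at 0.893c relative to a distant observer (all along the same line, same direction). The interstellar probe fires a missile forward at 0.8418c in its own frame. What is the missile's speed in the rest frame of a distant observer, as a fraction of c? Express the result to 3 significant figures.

0.996c

First combine the missile and interstellar probe (S''→S'): u₁ = (0.8418 + 0.424)/(1 + 0.8418×0.424) = 1.2658/1.3569232 = 0.93285.
Then combine with the platform (S'→S): u = (0.93285 + 0.893)/(1 + 0.93285×0.893) = 1.82585/1.83303505 = 0.99608.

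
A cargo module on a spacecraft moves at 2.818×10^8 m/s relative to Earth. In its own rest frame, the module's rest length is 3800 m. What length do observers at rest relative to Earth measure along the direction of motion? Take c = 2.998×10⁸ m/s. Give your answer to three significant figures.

1300 m

β = v/c = (2.818×10^8 m/s)/(2.998×10⁸ m/s) = 0.93996.
β² = 0.8835248016, so γ = 1/√0.1164751984 = 2.9301.
Length contraction: L = L₀/γ = 3800/2.9301 = 1300 m.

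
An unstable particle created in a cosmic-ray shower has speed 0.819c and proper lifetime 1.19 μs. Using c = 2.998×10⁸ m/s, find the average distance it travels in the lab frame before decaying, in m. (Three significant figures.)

509 m

With β = 0.819, γ = 1/√(1 − 0.819²) = 1/√0.329239 = 1.7428.
Lab-frame lifetime: Δt = γτ = 1.7428 × 1.19 μs = 2.0739 μs.
Distance: d = vΔt = 0.819 × 2.998×10⁸ m/s × 2.0739×10^-6 s = 509 m.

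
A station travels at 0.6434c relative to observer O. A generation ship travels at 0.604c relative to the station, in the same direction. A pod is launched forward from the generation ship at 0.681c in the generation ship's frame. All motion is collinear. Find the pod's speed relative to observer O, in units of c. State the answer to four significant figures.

0.9799c

Compose velocities in two stages. Stage 1 (into S'): u₁ = (0.681+0.604)/(1+0.681×0.604) = 0.91049.
Stage 2 (into S): u = (0.91049+0.6434)/(1+0.91049×0.6434) = 0.97987, so the speed is 0.9799c.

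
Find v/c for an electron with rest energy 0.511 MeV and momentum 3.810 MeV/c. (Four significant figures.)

0.9911

pc/(mc²) = 3.810/0.511 = 7.456 = βγ = β/√(1−β²).
So β² = x²/(1 + x²) with x = 7.456: x² = 55.5919, β² = 55.5919/56.5919 = 0.98233, β = 0.9911.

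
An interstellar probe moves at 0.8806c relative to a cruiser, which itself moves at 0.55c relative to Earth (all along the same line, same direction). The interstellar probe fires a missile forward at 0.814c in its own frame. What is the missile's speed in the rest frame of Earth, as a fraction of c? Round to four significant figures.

Compose velocities in two stages. Stage 1 (into S'): u₁ = (0.814+0.8806)/(1+0.814×0.8806) = 0.98706.
Stage 2 (into S): u = (0.98706+0.55)/(1+0.98706×0.55) = 0.99623, so the speed is 0.9962c.

0.9962c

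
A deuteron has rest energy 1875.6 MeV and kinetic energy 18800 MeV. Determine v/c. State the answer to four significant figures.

0.9959

K = (γ−1)mc², so γ = 1 + 18800/1875.6 = 11.023.
Then v/c = √(1 − γ⁻²) = √(1 − 0.00823001) = √0.99176999 = 0.9959.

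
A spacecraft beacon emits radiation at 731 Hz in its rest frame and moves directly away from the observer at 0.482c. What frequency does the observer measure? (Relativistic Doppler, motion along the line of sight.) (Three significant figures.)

Relativistic Doppler (source moving away): f_obs = f_src · √((1−β)/(1+β)).
With β = 0.482: factor = √(0.518/1.482) = 0.59121.
f_obs = 731 × 0.59121 = 432 Hz.

432 Hz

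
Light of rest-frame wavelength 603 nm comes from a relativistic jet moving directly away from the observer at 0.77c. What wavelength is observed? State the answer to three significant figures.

Relativistic Doppler for wavelength: λ_obs = λ_src · √((1+β)/(1−β)).
With β = 0.77: factor = √(1.77/0.23) = 2.7741.
λ_obs = 603 × 2.7741 = 1670 nm.

1670 nm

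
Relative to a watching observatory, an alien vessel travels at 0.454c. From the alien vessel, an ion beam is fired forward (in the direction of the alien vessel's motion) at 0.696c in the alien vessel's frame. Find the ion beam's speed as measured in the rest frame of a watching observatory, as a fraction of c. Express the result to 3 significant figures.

Relativistic velocity addition: u = (u' + v)/(1 + u'v/c²), with u' = 0.696c and v = 0.454c.
Numerator: 0.696 + 0.454 = 1.15. Denominator: 1 + (0.696)(0.454) = 1.315984.
u = 1.15/1.315984 = 0.87387, so the speed is 0.874c.

0.874c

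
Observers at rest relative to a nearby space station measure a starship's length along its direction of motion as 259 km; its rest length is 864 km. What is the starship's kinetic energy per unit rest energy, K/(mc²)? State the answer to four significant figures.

2.336

From L = L₀/γ: γ = 864/259 = 3.33591.
K/(mc²) = γ − 1 = 3.33591 − 1 = 2.336.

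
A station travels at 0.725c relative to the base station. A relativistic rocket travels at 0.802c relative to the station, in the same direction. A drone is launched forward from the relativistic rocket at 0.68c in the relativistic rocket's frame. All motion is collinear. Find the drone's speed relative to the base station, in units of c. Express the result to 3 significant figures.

0.993c

First combine the drone and relativistic rocket (S''→S'): u₁ = (0.68 + 0.802)/(1 + 0.68×0.802) = 1.482/1.54536 = 0.959.
Then combine with the station (S'→S): u = (0.959 + 0.725)/(1 + 0.959×0.725) = 1.684/1.695275 = 0.99335.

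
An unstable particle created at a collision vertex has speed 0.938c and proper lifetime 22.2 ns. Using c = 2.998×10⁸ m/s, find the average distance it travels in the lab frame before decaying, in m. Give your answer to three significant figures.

With β = 0.938, γ = 1/√(1 − 0.938²) = 1/√0.120156 = 2.8849.
Lab-frame lifetime: Δt = γτ = 2.8849 × 22.2 ns = 64.045 ns.
Distance: d = vΔt = 0.938 × 2.998×10⁸ m/s × 6.4045×10^-8 s = 18.0 m.

18.0 m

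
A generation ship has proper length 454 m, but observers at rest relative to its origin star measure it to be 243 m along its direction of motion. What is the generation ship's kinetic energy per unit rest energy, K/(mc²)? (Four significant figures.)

From L = L₀/γ: γ = 454/243 = 1.86831.
K/(mc²) = γ − 1 = 1.86831 − 1 = 0.8683.

0.8683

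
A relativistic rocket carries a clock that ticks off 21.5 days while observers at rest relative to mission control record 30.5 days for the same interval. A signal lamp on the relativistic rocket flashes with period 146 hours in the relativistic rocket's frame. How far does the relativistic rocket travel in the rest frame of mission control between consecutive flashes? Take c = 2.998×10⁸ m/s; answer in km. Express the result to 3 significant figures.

γ = Δt/Δτ = 30.5/21.5 = 1.4186.
β = √(1 − 1/γ²) = 0.70929. Lab-frame period = γτ = 1.4186×146 hours = 207.12 hours. Distance = βc × γτ = 0.70929 × 2.998×10⁸ m/s × 745632 s = 1.5856×10^14 m = 1.59×10^11 km.

1.59×10^11 km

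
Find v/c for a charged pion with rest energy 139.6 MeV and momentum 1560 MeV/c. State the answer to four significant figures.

pc/(mc²) = 1560/139.6 = 11.175 = βγ = β/√(1−β²).
So β² = x²/(1 + x²) with x = 11.175: x² = 124.881, β² = 124.881/125.881 = 0.992056, β = 0.9960.

0.9960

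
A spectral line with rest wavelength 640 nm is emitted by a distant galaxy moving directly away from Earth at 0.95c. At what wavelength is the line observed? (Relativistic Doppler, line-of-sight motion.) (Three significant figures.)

Relativistic Doppler for wavelength: λ_obs = λ_src · √((1+β)/(1−β)).
With β = 0.95: factor = √(1.95/0.05) = 6.245.
λ_obs = 640 × 6.245 = 4000 nm.

4000 nm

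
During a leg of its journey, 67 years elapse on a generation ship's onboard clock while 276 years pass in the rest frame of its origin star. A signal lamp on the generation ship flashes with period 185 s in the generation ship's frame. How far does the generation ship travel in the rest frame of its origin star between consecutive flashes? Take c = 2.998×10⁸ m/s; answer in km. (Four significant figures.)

From Δt = γΔτ: γ = 276/67 = 4.1194.
β = √(1 − 1/γ²) = 0.97009. Lab-frame period = γτ = 4.1194×185 s = 762.09 s. Distance = βc × γτ = 0.97009 × 2.998×10⁸ m/s × 762.09 s = 2.2164×10^11 m = 2.216×10^8 km.

2.216×10^8 km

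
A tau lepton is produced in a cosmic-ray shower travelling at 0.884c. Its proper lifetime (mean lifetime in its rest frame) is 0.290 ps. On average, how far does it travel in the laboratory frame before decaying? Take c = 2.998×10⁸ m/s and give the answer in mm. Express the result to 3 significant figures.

γ = 1/√(1 − β²) = 1/√(1 − 0.781456) = 1/√0.218544 = 1/0.467487 = 2.1391.
Lab-frame lifetime: Δt = γτ = 2.1391 × 0.290 ps = 0.62034 ps.
Distance: d = vΔt = 0.884 × 2.998×10⁸ m/s × 6.2034×10^-13 s = 1.64×10^-4 m = 0.164 mm.

0.164 mm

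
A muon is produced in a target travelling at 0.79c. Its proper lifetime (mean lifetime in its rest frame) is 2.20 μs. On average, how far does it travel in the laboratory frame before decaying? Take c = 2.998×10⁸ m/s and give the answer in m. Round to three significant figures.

γ = 1/√(1 − β²) = 1/√(1 − 0.6241) = 1/√0.3759 = 1/0.613107 = 1.631.
Lab-frame lifetime: Δt = γτ = 1.631 × 2.20 μs = 3.5882 μs.
Distance: d = vΔt = 0.79 × 2.998×10⁸ m/s × 3.5882×10^-6 s = 850 m.

850 m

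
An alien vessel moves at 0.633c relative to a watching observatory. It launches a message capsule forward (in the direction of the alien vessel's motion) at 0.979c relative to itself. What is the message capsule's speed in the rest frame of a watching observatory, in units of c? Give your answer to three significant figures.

0.995c

Relativistic velocity addition: u = (u' + v)/(1 + u'v/c²), with u' = 0.979c and v = 0.633c.
Numerator: 0.979 + 0.633 = 1.612. Denominator: 1 + (0.979)(0.633) = 1.619707.
u = 1.612/1.619707 = 0.99524, so the speed is 0.995c.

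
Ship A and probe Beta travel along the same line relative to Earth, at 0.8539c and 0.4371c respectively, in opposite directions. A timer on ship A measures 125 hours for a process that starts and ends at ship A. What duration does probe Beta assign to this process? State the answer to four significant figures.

The velocity of ship A relative to probe Beta is (0.8539 + 0.4371)c / (1 + 0.8539×0.4371) = 0.94011c; relative speed 0.94011c.
At |u| = 0.94011c, γ = (1 − 0.883807)^(−1/2) = 2.9337.
The clock on ship A records proper time, so probe Beta measures Δt = γΔτ = 2.9337 × 125 = 366.7 hours.

366.7 hours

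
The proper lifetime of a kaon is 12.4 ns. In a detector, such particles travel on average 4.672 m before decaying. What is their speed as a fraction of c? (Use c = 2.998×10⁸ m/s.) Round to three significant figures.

0.783c

Lab distance = (lab lifetime)·v = γτ·βc, so βγ = d/(cτ) = 4.672/(2.998×10⁸ × 1.240×10^-8) = 1.2568.
With βγ = 1.2568: γ² = 1 + (βγ)² = 2.57955, and β = (βγ)/γ = 1.2568/1.6061 = 0.783.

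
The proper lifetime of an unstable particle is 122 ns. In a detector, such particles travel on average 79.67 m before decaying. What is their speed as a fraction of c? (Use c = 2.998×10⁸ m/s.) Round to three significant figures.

d = βγcτ ⇒ βγ = d/(cτ) = 79.67 m / (36.5756 m) = 2.1782.
β = (βγ)/√(1+(βγ)²) = 2.1782/√5.74456 = 0.909.

0.909c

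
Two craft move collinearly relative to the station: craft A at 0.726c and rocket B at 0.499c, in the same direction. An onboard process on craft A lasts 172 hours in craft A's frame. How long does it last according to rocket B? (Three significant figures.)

Speed of craft A in rocket B's frame: u = (v_A − v_B)/(1 − v_A v_B/c²) = (0.726 − 0.499)/(1 − 0.726×0.499) = 0.227/0.637726 = 0.35595; |u| = 0.35595c.
At |u| = 0.35595c, γ = (1 − 0.1267)^(−1/2) = 1.0701.
Craft A's interval is proper; time dilation gives Δt_B = γΔτ = 1.0701 × 172 hours = 184 hours.

184 hours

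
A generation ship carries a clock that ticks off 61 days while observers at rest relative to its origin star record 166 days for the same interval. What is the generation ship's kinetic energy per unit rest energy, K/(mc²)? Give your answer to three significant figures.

γ = Δt/Δτ = 166/61 = 2.72131.
K/(mc²) = γ − 1 = 2.72131 − 1 = 1.72.

1.72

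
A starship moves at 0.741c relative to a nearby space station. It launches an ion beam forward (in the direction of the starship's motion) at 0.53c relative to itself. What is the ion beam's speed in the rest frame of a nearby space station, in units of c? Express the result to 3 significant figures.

0.913c

Relativistic velocity addition: u = (u' + v)/(1 + u'v/c²), with u' = 0.53c and v = 0.741c.
Numerator: 0.53 + 0.741 = 1.271. Denominator: 1 + (0.53)(0.741) = 1.39273.
u = 1.271/1.39273 = 0.9126, so the speed is 0.913c.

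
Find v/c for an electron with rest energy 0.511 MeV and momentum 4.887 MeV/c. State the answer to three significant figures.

pc/(mc²) = 4.887/0.511 = 9.5636 = βγ = β/√(1−β²).
So β² = x²/(1 + x²) with x = 9.5636: x² = 91.4624, β² = 91.4624/92.4624 = 0.989185, β = 0.995.

0.995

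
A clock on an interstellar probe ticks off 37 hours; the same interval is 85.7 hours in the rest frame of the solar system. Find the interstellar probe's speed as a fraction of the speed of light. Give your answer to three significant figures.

γ = Δt/Δτ = 85.7/37 = 2.3162.
β = √(1 − 1/γ²) = √(1 − 0.186401) = √0.813599 = 0.902.

0.902c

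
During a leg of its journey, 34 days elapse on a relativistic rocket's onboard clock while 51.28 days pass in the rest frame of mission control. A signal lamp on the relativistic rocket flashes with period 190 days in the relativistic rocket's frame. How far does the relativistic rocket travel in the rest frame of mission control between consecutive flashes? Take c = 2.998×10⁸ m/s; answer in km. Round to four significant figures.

5.557×10^12 km

γ = Δt/Δτ = 51.28/34 = 1.50824.
β = √(1 − 1/γ²) = 0.7486. Lab-frame period = γτ = 1.50824×190 days = 286.57 days. Distance = βc × γτ = 0.7486 × 2.998×10⁸ m/s × 24759648 s = 5.5568×10^15 m = 5.557×10^12 km.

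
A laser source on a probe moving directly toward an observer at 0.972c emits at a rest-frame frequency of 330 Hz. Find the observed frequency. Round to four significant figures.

2769 Hz

Relativistic Doppler (source moving toward): f_obs = f_src · √((1+β)/(1−β)).
With β = 0.972: factor = √(1.972/0.028) = 8.3922.
f_obs = 330 × 8.3922 = 2769 Hz.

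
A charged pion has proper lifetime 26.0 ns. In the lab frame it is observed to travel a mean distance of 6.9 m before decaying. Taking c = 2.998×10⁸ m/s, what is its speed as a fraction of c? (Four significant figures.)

d = βγcτ ⇒ βγ = d/(cτ) = 6.900 m / (7.7948 m) = 0.88521.
β = (βγ)/√(1+(βγ)²) = 0.88521/√1.783597 = 0.6628.

0.6628c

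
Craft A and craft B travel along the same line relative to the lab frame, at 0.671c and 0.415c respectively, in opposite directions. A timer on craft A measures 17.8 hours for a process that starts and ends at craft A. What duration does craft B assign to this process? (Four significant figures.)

Speed of craft A in craft B's frame: u = (v_A + v_B)/(1 + v_A v_B/c²) = (0.671 + 0.415)/(1 + 0.671×0.415) = 1.086/1.278465 = 0.84946; |u| = 0.84946c.
At |u| = 0.84946c, γ = (1 − 0.721582)^(−1/2) = 1.8952.
Craft A's interval is proper; time dilation gives Δt_B = γΔτ = 1.8952 × 17.8 hours = 33.73 hours.

33.73 hours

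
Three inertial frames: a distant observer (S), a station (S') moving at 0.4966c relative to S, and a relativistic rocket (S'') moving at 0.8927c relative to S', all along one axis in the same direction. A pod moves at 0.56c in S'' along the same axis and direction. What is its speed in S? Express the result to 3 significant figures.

0.989c

Apply u = (u'+v)/(1+u'v) twice. Pod in the station frame: (0.56+0.8927)/(1+0.56·0.8927) = 1.4527/1.499912 = 0.96852c.
That velocity, transformed to the rest frame of a distant observer: (0.96852+0.4966)/(1+0.96852·0.4966) = 1.46512/1.480967032 = 0.9893c.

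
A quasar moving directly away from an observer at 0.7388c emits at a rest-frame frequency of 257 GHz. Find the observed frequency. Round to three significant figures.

Relativistic Doppler (source moving away): f_obs = f_src · √((1−β)/(1+β)).
With β = 0.7388: factor = √(0.2612/1.7388) = 0.38758.
f_obs = 257 × 0.38758 = 99.6 GHz.

99.6 GHz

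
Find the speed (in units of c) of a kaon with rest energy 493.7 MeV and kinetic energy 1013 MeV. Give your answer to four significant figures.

0.9448c

γ = 1 + K/(mc²) = 1 + 1013/493.7 = 3.0519.
β = √(1 − 1/γ²) = √(1 − 0.107364) = √0.892636 = 0.9448.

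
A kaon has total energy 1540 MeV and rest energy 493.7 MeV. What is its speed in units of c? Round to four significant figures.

0.9472c

Total energy E = γmc² gives γ = 1540/493.7 = 3.1193.
Hence β = √(1 − 1/γ²) = √(1 − 0.102775) = √0.897225 = 0.9472.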